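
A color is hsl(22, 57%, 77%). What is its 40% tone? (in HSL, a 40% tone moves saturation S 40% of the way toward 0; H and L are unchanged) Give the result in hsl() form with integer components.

S moves 40% from 57 toward 0: 57 − 22.8 = 34.2 → 34.
H and L are unchanged.

hsl(22, 34%, 77%)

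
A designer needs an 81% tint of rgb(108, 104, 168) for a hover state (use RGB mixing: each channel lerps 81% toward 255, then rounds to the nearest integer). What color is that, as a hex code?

Lerp each channel 81% toward 255:
  R: 108 + 119.07 = 227.07 → 227
  G: 104 + 122.31 = 226.31 → 226
  B: 168 + 0.81×(255−168) = 168 + 70.47 = 238.47 → 238
rgb(227, 226, 238) = #e3e2ee.

#e3e2ee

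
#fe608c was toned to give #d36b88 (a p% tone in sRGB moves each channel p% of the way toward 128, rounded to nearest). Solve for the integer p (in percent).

#fe608c is rgb(254, 96, 140); #d36b88 is rgb(211, 107, 136).
On the R channel (widest range): 211 ≈ 254 + (p/100)(128 − 254), so p ≈ 100×(211 − 254)/(128 − 254) = -4300/-126 = 34.13.
p = 34 reproduces all three channels after rounding.

34%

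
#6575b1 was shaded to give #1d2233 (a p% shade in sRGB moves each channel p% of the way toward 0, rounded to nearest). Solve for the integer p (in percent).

71%

#6575b1 is rgb(101, 117, 177); #1d2233 is rgb(29, 34, 51).
On the B channel (widest range): 51 ≈ 177 + (p/100)(0 − 177), so p ≈ 100×(51 − 177)/(0 − 177) = -12600/-177 = 71.19.
p = 71 reproduces all three channels after rounding.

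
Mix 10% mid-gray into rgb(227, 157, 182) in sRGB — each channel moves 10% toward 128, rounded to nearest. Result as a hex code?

A 10% tone moves each channel 10% toward 128:
  R: 227 − 9.9 = 217.1 → 217
  G: 157 + 0.1×(128−157) = 157 − 2.9 = 154.1 → 154
  B: 182 + 0.1×(128−182) = 182 − 5.4 = 176.6 → 177
rgb(217, 154, 177) = #D99AB1.

#D99AB1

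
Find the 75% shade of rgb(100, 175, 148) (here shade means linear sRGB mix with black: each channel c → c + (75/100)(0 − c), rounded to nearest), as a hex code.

#192C25

Lerp each channel 75% toward 0:
  R: 100 − 75 = 25 → 25
  G: 175 + 0.75×(0−175) = 175 − 131.25 = 43.75 → 44
  B: 148 + 0.75×(0−148) = 148 − 111 = 37 → 37
rgb(25, 44, 37) = #192C25.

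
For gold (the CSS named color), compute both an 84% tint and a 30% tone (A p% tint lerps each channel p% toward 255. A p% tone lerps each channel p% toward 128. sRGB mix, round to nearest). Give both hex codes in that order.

#fff9d6, #d9bd26

CSS gold is rgb(255, 215, 0).
84% tint:
  R: 255 + 0 = 255 → 255
  G: 215 + 33.6 = 248.6 → 249
  B: 0 + 0.84×(255−0) = 0 + 214.2 = 214.2 → 214
  → #fff9d6
30% tone:
  R: 255 + 0.3×(128−255) = 255 − 38.1 = 216.9 → 217
  G: 215 + 0.3×(128−215) = 215 − 26.1 = 188.9 → 189
  B: 0 + 0.3×(128−0) = 0 + 38.4 = 38.4 → 38
  → #d9bd26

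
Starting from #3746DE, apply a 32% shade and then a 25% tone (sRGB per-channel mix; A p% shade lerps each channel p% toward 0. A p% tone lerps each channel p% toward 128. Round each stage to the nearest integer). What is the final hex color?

#3C4491

#3746DE is rgb(55, 70, 222).
Per channel, c → c + 0.32(0 − c):
  R: 55 − 17.6 = 37.4 → 37
  G: 70 − 22.4 = 47.6 → 48
  B: 222 − 71.04 = 150.96 → 151
After the shade: rgb(37, 48, 151) = #253097.
Per channel, c → c + 0.25(128 − c):
  R: 37 + 0.25×(128−37) = 37 + 22.75 = 59.75 → 60
  G: 48 + 0.25×(128−48) = 48 + 20 = 68 → 68
  B: 151 + 0.25×(128−151) = 151 − 5.75 = 145.25 → 145
rgb(60, 68, 145) = #3C4491.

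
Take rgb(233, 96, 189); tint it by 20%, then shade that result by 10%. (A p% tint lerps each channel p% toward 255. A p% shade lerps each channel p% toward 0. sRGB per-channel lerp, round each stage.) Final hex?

A 20% tint moves each channel 20% toward 255:
  R: 233 + 0.2×(255−233) = 233 + 4.4 = 237.4 → 237
  G: 96 + 0.2×(255−96) = 96 + 31.8 = 127.8 → 128
  B: 189 + 0.2×(255−189) = 189 + 13.2 = 202.2 → 202
After the tint: rgb(237, 128, 202) = #ed80ca.
A 10% shade moves each channel 10% toward 0:
  R: 237 − 23.7 = 213.3 → 213
  G: 128 + 0.1×(0−128) = 128 − 12.8 = 115.2 → 115
  B: 202 + 0.1×(0−202) = 202 − 20.2 = 181.8 → 182
rgb(213, 115, 182) = #d573b6.

#d573b6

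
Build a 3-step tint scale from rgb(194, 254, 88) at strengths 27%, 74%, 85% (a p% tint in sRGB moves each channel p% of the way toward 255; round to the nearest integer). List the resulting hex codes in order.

27%: (194 + 16.47 = 210.47→210, 254→254, 88 + 45.09 = 133.09→133) → #d2fe85
74%: (194 + 45.14 = 239.14→239, 254 + 0.74 = 254.74→255, 88 + 123.58 = 211.58→212) → #efffd4
85%: (194 + 51.85 = 245.85→246, 254 + 0.85 = 254.85→255, 88 + 141.95 = 229.95→230) → #f6ffe6

#d2fe85, #efffd4, #f6ffe6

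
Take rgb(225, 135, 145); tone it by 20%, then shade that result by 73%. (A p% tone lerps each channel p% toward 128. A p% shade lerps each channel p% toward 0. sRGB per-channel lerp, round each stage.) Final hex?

#382426

Per channel, c → c + 0.2(128 − c):
  R: 225 + 0.2×(128−225) = 225 − 19.4 = 205.6 → 206
  G: 135 + 0.2×(128−135) = 135 − 1.4 = 133.6 → 134
  B: 145 + 0.2×(128−145) = 145 − 3.4 = 141.6 → 142
After the tone: rgb(206, 134, 142) = #CE868E.
Lerp each channel 73% toward 0:
  R: 206 − 150.38 = 55.62 → 56
  G: 134 − 97.82 = 36.18 → 36
  B: 142 + 0.73×(0−142) = 142 − 103.66 = 38.34 → 38
rgb(56, 36, 38) = #382426.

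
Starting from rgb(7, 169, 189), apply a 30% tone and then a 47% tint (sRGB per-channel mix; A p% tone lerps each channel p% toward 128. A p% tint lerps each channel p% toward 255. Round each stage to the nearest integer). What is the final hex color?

Per channel, c → c + 0.3(128 − c):
  R: 7 + 0.3×(128−7) = 7 + 36.3 = 43.3 → 43
  G: 169 + 0.3×(128−169) = 169 − 12.3 = 156.7 → 157
  B: 189 − 18.3 = 170.7 → 171
After the tone: rgb(43, 157, 171) = #2B9DAB.
Per channel, c → c + 0.47(255 − c):
  R: 43 + 0.47×(255−43) = 43 + 99.64 = 142.64 → 143
  G: 157 + 0.47×(255−157) = 157 + 46.06 = 203.06 → 203
  B: 171 + 39.48 = 210.48 → 210
rgb(143, 203, 210) = #8FCBD2.

#8FCBD2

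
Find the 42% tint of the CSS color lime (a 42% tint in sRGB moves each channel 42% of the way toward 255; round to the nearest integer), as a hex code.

#6BFF6B

CSS lime is rgb(0, 255, 0).
Lerp each channel 42% toward 255:
  R: 0 + 107.1 = 107.1 → 107
  G: 255 + 0.42×(255−255) = 255 + 0 = 255 → 255
  B: 0 + 0.42×(255−0) = 0 + 107.1 = 107.1 → 107
rgb(107, 255, 107) = #6BFF6B.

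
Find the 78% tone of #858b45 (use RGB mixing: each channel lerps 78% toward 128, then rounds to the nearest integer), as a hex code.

#818273

#858b45 is rgb(133, 139, 69).
Lerp each channel 78% toward 128:
  R: 133 − 3.9 = 129.1 → 129
  G: 139 − 8.58 = 130.42 → 130
  B: 69 + 46.02 = 115.02 → 115
rgb(129, 130, 115) = #818273.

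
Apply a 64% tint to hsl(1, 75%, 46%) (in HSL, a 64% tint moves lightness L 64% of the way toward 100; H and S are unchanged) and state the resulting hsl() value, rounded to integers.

hsl(1, 75%, 81%)

L moves 64% from 46 toward 100: 46 + 34.56 = 80.56 → 81.
H and S are unchanged.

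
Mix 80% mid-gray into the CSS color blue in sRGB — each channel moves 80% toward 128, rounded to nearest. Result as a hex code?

#666699

CSS blue is rgb(0, 0, 255).
Lerp each channel 80% toward 128:
  R: 0 + 0.8×(128−0) = 0 + 102.4 = 102.4 → 102
  G: 0 + 0.8×(128−0) = 0 + 102.4 = 102.4 → 102
  B: 255 + 0.8×(128−255) = 255 − 101.6 = 153.4 → 153
rgb(102, 102, 153) = #666699.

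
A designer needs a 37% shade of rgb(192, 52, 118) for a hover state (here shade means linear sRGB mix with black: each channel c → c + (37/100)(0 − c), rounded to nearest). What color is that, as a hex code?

Lerp each channel 37% toward 0:
  R: 192 + 0.37×(0−192) = 192 − 71.04 = 120.96 → 121
  G: 52 + 0.37×(0−52) = 52 − 19.24 = 32.76 → 33
  B: 118 + 0.37×(0−118) = 118 − 43.66 = 74.34 → 74
rgb(121, 33, 74) = #79214a.

#79214a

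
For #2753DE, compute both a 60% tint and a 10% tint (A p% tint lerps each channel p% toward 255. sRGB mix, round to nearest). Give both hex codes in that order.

#A9BAF2, #3D64E1

#2753DE is rgb(39, 83, 222).
60% tint:
  R: 39 + 129.6 = 168.6 → 169
  G: 83 + 103.2 = 186.2 → 186
  B: 222 + 0.6×(255−222) = 222 + 19.8 = 241.8 → 242
  → #A9BAF2
10% tint:
  R: 39 + 21.6 = 60.6 → 61
  G: 83 + 0.1×(255−83) = 83 + 17.2 = 100.2 → 100
  B: 222 + 0.1×(255−222) = 222 + 3.3 = 225.3 → 225
  → #3D64E1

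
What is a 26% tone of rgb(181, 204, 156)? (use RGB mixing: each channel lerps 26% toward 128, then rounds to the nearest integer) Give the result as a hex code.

Lerp each channel 26% toward 128:
  R: 181 − 13.78 = 167.22 → 167
  G: 204 − 19.76 = 184.24 → 184
  B: 156 + 0.26×(128−156) = 156 − 7.28 = 148.72 → 149
rgb(167, 184, 149) = #A7B895.

#A7B895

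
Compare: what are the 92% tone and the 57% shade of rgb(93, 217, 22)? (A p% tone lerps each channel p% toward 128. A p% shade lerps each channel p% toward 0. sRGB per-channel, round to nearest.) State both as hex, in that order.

92% tone:
  R: 93 + 32.2 = 125.2 → 125
  G: 217 − 81.88 = 135.12 → 135
  B: 22 + 0.92×(128−22) = 22 + 97.52 = 119.52 → 120
  → #7d8778
57% shade:
  R: 93 + 0.57×(0−93) = 93 − 53.01 = 39.99 → 40
  G: 217 − 123.69 = 93.31 → 93
  B: 22 + 0.57×(0−22) = 22 − 12.54 = 9.46 → 9
  → #285d09

#7d8778, #285d09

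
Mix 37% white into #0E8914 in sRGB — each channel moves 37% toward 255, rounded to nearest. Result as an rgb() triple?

rgb(103, 181, 107)

#0E8914 is rgb(14, 137, 20).
A 37% tint moves each channel 37% toward 255:
  R: 14 + 0.37×(255−14) = 14 + 89.17 = 103.17 → 103
  G: 137 + 0.37×(255−137) = 137 + 43.66 = 180.66 → 181
  B: 20 + 86.95 = 106.95 → 107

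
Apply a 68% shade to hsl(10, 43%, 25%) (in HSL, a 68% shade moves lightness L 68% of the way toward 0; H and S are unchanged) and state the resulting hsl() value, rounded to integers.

L moves 68% from 25 toward 0: 25 − 17 = 8 → 8.
H and S are unchanged.

hsl(10, 43%, 8%)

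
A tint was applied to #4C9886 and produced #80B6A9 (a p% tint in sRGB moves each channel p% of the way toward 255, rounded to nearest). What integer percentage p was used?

29%

#4C9886 is rgb(76, 152, 134); #80B6A9 is rgb(128, 182, 169).
On the R channel (widest range): 128 ≈ 76 + (p/100)(255 − 76), so p ≈ 100×(128 − 76)/(255 − 76) = 5200/179 = 29.05.
p = 29 reproduces all three channels after rounding.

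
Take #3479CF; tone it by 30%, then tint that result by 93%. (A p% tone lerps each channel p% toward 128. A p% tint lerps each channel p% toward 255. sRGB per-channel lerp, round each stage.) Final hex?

#F2F6FA

#3479CF is rgb(52, 121, 207).
A 30% tone moves each channel 30% toward 128:
  R: 52 + 0.3×(128−52) = 52 + 22.8 = 74.8 → 75
  G: 121 + 0.3×(128−121) = 121 + 2.1 = 123.1 → 123
  B: 207 + 0.3×(128−207) = 207 − 23.7 = 183.3 → 183
After the tone: rgb(75, 123, 183) = #4B7BB7.
Lerp each channel 93% toward 255:
  R: 75 + 0.93×(255−75) = 75 + 167.4 = 242.4 → 242
  G: 123 + 0.93×(255−123) = 123 + 122.76 = 245.76 → 246
  B: 183 + 0.93×(255−183) = 183 + 66.96 = 249.96 → 250
rgb(242, 246, 250) = #F2F6FA.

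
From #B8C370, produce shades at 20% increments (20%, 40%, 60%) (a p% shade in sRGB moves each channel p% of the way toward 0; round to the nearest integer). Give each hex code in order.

#B8C370 is rgb(184, 195, 112).
20%: (184 − 36.8 = 147.2→147, 195 − 39 = 156→156, 112 − 22.4 = 89.6→90) → #939C5A
40%: (184 − 73.6 = 110.4→110, 195 − 78 = 117→117, 112 − 44.8 = 67.2→67) → #6E7543
60%: (184 − 110.4 = 73.6→74, 195 − 117 = 78→78, 112 − 67.2 = 44.8→45) → #4A4E2D

#939C5A, #6E7543, #4A4E2D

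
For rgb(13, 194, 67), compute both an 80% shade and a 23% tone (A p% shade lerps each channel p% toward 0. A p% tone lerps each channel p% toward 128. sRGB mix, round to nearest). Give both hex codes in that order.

80% shade:
  R: 13 − 10.4 = 2.6 → 3
  G: 194 + 0.8×(0−194) = 194 − 155.2 = 38.8 → 39
  B: 67 − 53.6 = 13.4 → 13
  → #03270D
23% tone:
  R: 13 + 0.23×(128−13) = 13 + 26.45 = 39.45 → 39
  G: 194 − 15.18 = 178.82 → 179
  B: 67 + 0.23×(128−67) = 67 + 14.03 = 81.03 → 81
  → #27B351

#03270D, #27B351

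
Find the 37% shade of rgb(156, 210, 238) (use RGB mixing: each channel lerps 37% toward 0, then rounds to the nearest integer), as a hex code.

Per channel, c → c + 0.37(0 − c):
  R: 156 + 0.37×(0−156) = 156 − 57.72 = 98.28 → 98
  G: 210 + 0.37×(0−210) = 210 − 77.7 = 132.3 → 132
  B: 238 − 88.06 = 149.94 → 150
rgb(98, 132, 150) = #628496.

#628496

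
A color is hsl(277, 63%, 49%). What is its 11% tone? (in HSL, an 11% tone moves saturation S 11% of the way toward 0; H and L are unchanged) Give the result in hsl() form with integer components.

S moves 11% from 63 toward 0: 63 − 6.93 = 56.07 → 56.
H and L are unchanged.

hsl(277, 56%, 49%)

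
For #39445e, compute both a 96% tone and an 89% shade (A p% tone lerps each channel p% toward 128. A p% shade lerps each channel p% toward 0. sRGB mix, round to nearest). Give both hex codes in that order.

#39445e is rgb(57, 68, 94).
96% tone:
  R: 57 + 68.16 = 125.16 → 125
  G: 68 + 0.96×(128−68) = 68 + 57.6 = 125.6 → 126
  B: 94 + 32.64 = 126.64 → 127
  → #7d7e7f
89% shade:
  R: 57 − 50.73 = 6.27 → 6
  G: 68 − 60.52 = 7.48 → 7
  B: 94 − 83.66 = 10.34 → 10
  → #06070a

#7d7e7f, #06070a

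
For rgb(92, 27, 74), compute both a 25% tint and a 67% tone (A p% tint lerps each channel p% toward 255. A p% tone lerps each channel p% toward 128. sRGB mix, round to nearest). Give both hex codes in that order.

25% tint:
  R: 92 + 0.25×(255−92) = 92 + 40.75 = 132.75 → 133
  G: 27 + 0.25×(255−27) = 27 + 57 = 84 → 84
  B: 74 + 45.25 = 119.25 → 119
  → #855477
67% tone:
  R: 92 + 0.67×(128−92) = 92 + 24.12 = 116.12 → 116
  G: 27 + 67.67 = 94.67 → 95
  B: 74 + 36.18 = 110.18 → 110
  → #745f6e

#855477, #745f6e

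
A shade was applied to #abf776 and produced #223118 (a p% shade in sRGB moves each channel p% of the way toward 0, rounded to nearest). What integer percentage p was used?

80%

#abf776 is rgb(171, 247, 118); #223118 is rgb(34, 49, 24).
On the G channel (widest range): 49 ≈ 247 + (p/100)(0 − 247), so p ≈ 100×(49 − 247)/(0 − 247) = -19800/-247 = 80.16.
p = 80 reproduces all three channels after rounding.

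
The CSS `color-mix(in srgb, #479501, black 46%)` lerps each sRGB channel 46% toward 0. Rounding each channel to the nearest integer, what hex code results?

#479501 is rgb(71, 149, 1).
Per channel, c → c + 0.46(0 − c):
  R: 71 + 0.46×(0−71) = 71 − 32.66 = 38.34 → 38
  G: 149 − 68.54 = 80.46 → 80
  B: 1 + 0.46×(0−1) = 1 − 0.46 = 0.54 → 1
rgb(38, 80, 1) = #265001.

#265001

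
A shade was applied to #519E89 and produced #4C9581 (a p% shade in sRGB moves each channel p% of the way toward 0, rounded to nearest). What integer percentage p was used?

6%

#519E89 is rgb(81, 158, 137); #4C9581 is rgb(76, 149, 129).
On the G channel (widest range): 149 ≈ 158 + (p/100)(0 − 158), so p ≈ 100×(149 − 158)/(0 − 158) = -900/-158 = 5.70.
p = 6 reproduces all three channels after rounding.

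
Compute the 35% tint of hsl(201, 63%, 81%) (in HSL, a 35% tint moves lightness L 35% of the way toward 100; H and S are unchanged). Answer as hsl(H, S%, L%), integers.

hsl(201, 63%, 88%)

L moves 35% from 81 toward 100: 81 + 6.65 = 87.65 → 88.
H and S are unchanged.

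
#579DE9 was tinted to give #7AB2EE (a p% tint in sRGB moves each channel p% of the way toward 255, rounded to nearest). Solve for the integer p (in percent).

#579DE9 is rgb(87, 157, 233); #7AB2EE is rgb(122, 178, 238).
On the R channel (widest range): 122 ≈ 87 + (p/100)(255 − 87), so p ≈ 100×(122 − 87)/(255 − 87) = 3500/168 = 20.83.
p = 21 reproduces all three channels after rounding.

21%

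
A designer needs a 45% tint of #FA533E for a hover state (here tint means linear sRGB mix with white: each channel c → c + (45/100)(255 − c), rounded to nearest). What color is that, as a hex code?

#FCA095

#FA533E is rgb(250, 83, 62).
Per channel, c → c + 0.45(255 − c):
  R: 250 + 0.45×(255−250) = 250 + 2.25 = 252.25 → 252
  G: 83 + 77.4 = 160.4 → 160
  B: 62 + 0.45×(255−62) = 62 + 86.85 = 148.85 → 149
rgb(252, 160, 149) = #FCA095.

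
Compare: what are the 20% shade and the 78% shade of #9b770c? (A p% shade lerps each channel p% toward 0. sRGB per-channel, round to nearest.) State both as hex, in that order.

#9b770c is rgb(155, 119, 12).
20% shade:
  R: 155 − 31 = 124 → 124
  G: 119 + 0.2×(0−119) = 119 − 23.8 = 95.2 → 95
  B: 12 + 0.2×(0−12) = 12 − 2.4 = 9.6 → 10
  → #7c5f0a
78% shade:
  R: 155 + 0.78×(0−155) = 155 − 120.9 = 34.1 → 34
  G: 119 − 92.82 = 26.18 → 26
  B: 12 − 9.36 = 2.64 → 3
  → #221a03

#7c5f0a, #221a03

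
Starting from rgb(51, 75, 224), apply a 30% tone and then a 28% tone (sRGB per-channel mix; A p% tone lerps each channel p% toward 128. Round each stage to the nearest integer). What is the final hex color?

#5965B0

Lerp each channel 30% toward 128:
  R: 51 + 0.3×(128−51) = 51 + 23.1 = 74.1 → 74
  G: 75 + 0.3×(128−75) = 75 + 15.9 = 90.9 → 91
  B: 224 − 28.8 = 195.2 → 195
After the tone: rgb(74, 91, 195) = #4A5BC3.
Per channel, c → c + 0.28(128 − c):
  R: 74 + 15.12 = 89.12 → 89
  G: 91 + 0.28×(128−91) = 91 + 10.36 = 101.36 → 101
  B: 195 + 0.28×(128−195) = 195 − 18.76 = 176.24 → 176
rgb(89, 101, 176) = #5965B0.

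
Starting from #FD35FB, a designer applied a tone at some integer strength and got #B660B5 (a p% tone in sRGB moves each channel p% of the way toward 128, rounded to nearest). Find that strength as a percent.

#FD35FB is rgb(253, 53, 251); #B660B5 is rgb(182, 96, 181).
On the R channel (widest range): 182 ≈ 253 + (p/100)(128 − 253), so p ≈ 100×(182 − 253)/(128 − 253) = -7100/-125 = 56.80.
p = 57 reproduces all three channels after rounding.

57%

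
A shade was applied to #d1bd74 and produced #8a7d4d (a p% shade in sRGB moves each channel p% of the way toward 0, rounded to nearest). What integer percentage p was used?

34%

#d1bd74 is rgb(209, 189, 116); #8a7d4d is rgb(138, 125, 77).
On the R channel (widest range): 138 ≈ 209 + (p/100)(0 − 209), so p ≈ 100×(138 − 209)/(0 − 209) = -7100/-209 = 33.97.
p = 34 reproduces all three channels after rounding.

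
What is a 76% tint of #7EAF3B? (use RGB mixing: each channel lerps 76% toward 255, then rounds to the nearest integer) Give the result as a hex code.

#7EAF3B is rgb(126, 175, 59).
A 76% tint moves each channel 76% toward 255:
  R: 126 + 0.76×(255−126) = 126 + 98.04 = 224.04 → 224
  G: 175 + 0.76×(255−175) = 175 + 60.8 = 235.8 → 236
  B: 59 + 0.76×(255−59) = 59 + 148.96 = 207.96 → 208
rgb(224, 236, 208) = #E0ECD0.

#E0ECD0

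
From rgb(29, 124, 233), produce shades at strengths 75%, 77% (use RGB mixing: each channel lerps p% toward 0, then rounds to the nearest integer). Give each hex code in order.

75%: (29 − 21.75 = 7.25→7, 124 − 93 = 31→31, 233 − 174.75 = 58.25→58) → #071F3A
77%: (29 − 22.33 = 6.67→7, 124 − 95.48 = 28.52→29, 233 − 179.41 = 53.59→54) → #071D36

#071F3A, #071D36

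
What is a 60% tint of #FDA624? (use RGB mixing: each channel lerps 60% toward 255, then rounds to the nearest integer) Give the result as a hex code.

#FEDBA7

#FDA624 is rgb(253, 166, 36).
Lerp each channel 60% toward 255:
  R: 253 + 1.2 = 254.2 → 254
  G: 166 + 0.6×(255−166) = 166 + 53.4 = 219.4 → 219
  B: 36 + 0.6×(255−36) = 36 + 131.4 = 167.4 → 167
rgb(254, 219, 167) = #FEDBA7.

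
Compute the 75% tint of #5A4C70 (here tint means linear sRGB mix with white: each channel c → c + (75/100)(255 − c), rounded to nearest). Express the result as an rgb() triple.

#5A4C70 is rgb(90, 76, 112).
A 75% tint moves each channel 75% toward 255:
  R: 90 + 0.75×(255−90) = 90 + 123.75 = 213.75 → 214
  G: 76 + 134.25 = 210.25 → 210
  B: 112 + 107.25 = 219.25 → 219

rgb(214, 210, 219)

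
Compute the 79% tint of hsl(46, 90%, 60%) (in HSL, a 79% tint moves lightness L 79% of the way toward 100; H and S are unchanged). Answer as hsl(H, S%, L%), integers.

hsl(46, 90%, 92%)

L moves 79% from 60 toward 100: 60 + 31.6 = 91.6 → 92.
H and S are unchanged.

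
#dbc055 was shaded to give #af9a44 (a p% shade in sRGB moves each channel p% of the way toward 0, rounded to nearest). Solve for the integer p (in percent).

20%

#dbc055 is rgb(219, 192, 85); #af9a44 is rgb(175, 154, 68).
On the R channel (widest range): 175 ≈ 219 + (p/100)(0 − 219), so p ≈ 100×(175 − 219)/(0 − 219) = -4400/-219 = 20.09.
p = 20 reproduces all three channels after rounding.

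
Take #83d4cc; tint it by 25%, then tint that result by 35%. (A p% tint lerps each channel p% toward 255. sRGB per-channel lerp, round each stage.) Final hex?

#c3eae6

#83d4cc is rgb(131, 212, 204).
Lerp each channel 25% toward 255:
  R: 131 + 0.25×(255−131) = 131 + 31 = 162 → 162
  G: 212 + 10.75 = 222.75 → 223
  B: 204 + 0.25×(255−204) = 204 + 12.75 = 216.75 → 217
After the tint: rgb(162, 223, 217) = #a2dfd9.
Per channel, c → c + 0.35(255 − c):
  R: 162 + 0.35×(255−162) = 162 + 32.55 = 194.55 → 195
  G: 223 + 11.2 = 234.2 → 234
  B: 217 + 0.35×(255−217) = 217 + 13.3 = 230.3 → 230
rgb(195, 234, 230) = #c3eae6.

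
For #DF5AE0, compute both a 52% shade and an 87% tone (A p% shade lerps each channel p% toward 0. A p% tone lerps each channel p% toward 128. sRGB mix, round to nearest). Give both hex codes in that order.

#6B2B6C, #8C7B8C

#DF5AE0 is rgb(223, 90, 224).
52% shade:
  R: 223 + 0.52×(0−223) = 223 − 115.96 = 107.04 → 107
  G: 90 + 0.52×(0−90) = 90 − 46.8 = 43.2 → 43
  B: 224 − 116.48 = 107.52 → 108
  → #6B2B6C
87% tone:
  R: 223 + 0.87×(128−223) = 223 − 82.65 = 140.35 → 140
  G: 90 + 0.87×(128−90) = 90 + 33.06 = 123.06 → 123
  B: 224 − 83.52 = 140.48 → 140
  → #8C7B8C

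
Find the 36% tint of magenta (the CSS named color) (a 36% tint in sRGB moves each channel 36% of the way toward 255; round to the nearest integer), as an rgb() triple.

rgb(255, 92, 255)

CSS magenta is rgb(255, 0, 255).
Per channel, c → c + 0.36(255 − c):
  R: 255 + 0 = 255 → 255
  G: 0 + 0.36×(255−0) = 0 + 91.8 = 91.8 → 92
  B: 255 + 0.36×(255−255) = 255 + 0 = 255 → 255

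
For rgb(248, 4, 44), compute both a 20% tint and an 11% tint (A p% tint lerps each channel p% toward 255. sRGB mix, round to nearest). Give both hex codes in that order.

#F93656, #F92043

20% tint:
  R: 248 + 0.2×(255−248) = 248 + 1.4 = 249.4 → 249
  G: 4 + 0.2×(255−4) = 4 + 50.2 = 54.2 → 54
  B: 44 + 0.2×(255−44) = 44 + 42.2 = 86.2 → 86
  → #F93656
11% tint:
  R: 248 + 0.11×(255−248) = 248 + 0.77 = 248.77 → 249
  G: 4 + 0.11×(255−4) = 4 + 27.61 = 31.61 → 32
  B: 44 + 0.11×(255−44) = 44 + 23.21 = 67.21 → 67
  → #F92043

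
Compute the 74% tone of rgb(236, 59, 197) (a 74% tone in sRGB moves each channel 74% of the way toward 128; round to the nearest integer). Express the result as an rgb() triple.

A 74% tone moves each channel 74% toward 128:
  R: 236 − 79.92 = 156.08 → 156
  G: 59 + 0.74×(128−59) = 59 + 51.06 = 110.06 → 110
  B: 197 + 0.74×(128−197) = 197 − 51.06 = 145.94 → 146

rgb(156, 110, 146)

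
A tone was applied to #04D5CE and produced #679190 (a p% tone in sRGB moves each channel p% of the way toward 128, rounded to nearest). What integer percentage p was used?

#04D5CE is rgb(4, 213, 206); #679190 is rgb(103, 145, 144).
On the R channel (widest range): 103 ≈ 4 + (p/100)(128 − 4), so p ≈ 100×(103 − 4)/(128 − 4) = 9900/124 = 79.84.
p = 80 reproduces all three channels after rounding.

80%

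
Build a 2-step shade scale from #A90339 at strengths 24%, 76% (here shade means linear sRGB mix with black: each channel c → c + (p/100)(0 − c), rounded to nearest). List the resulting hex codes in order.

#A90339 is rgb(169, 3, 57).
24%: (169 − 40.56 = 128.44→128, 3 − 0.72 = 2.28→2, 57 − 13.68 = 43.32→43) → #80022B
76%: (169 − 128.44 = 40.56→41, 3 − 2.28 = 0.72→1, 57 − 43.32 = 13.68→14) → #29010E

#80022B, #29010E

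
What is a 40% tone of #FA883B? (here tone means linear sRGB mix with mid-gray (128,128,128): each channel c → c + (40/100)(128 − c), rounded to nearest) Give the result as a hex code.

#C98557

#FA883B is rgb(250, 136, 59).
Per channel, c → c + 0.4(128 − c):
  R: 250 − 48.8 = 201.2 → 201
  G: 136 + 0.4×(128−136) = 136 − 3.2 = 132.8 → 133
  B: 59 + 27.6 = 86.6 → 87
rgb(201, 133, 87) = #C98557.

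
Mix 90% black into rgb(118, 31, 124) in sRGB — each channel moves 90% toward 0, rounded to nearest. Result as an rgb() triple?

rgb(12, 3, 12)

A 90% shade moves each channel 90% toward 0:
  R: 118 − 106.2 = 11.8 → 12
  G: 31 − 27.9 = 3.1 → 3
  B: 124 − 111.6 = 12.4 → 12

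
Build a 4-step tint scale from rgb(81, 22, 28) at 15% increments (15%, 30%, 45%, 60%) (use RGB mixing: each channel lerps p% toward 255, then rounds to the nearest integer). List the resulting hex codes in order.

#6B393E, #855C60, #9F7F82, #B9A2A4

15%: (81 + 26.1 = 107.1→107, 22 + 34.95 = 56.95→57, 28 + 34.05 = 62.05→62) → #6B393E
30%: (81 + 52.2 = 133.2→133, 22 + 69.9 = 91.9→92, 28 + 68.1 = 96.1→96) → #855C60
45%: (81 + 78.3 = 159.3→159, 22 + 104.85 = 126.85→127, 28 + 102.15 = 130.15→130) → #9F7F82
60%: (81 + 104.4 = 185.4→185, 22 + 139.8 = 161.8→162, 28 + 136.2 = 164.2→164) → #B9A2A4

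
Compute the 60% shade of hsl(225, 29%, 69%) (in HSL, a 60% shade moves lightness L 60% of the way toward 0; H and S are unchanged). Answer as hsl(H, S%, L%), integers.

hsl(225, 29%, 28%)

L moves 60% from 69 toward 0: 69 − 41.4 = 27.6 → 28.
H and S are unchanged.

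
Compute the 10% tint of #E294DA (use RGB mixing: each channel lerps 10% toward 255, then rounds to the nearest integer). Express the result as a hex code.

#E294DA is rgb(226, 148, 218).
Lerp each channel 10% toward 255:
  R: 226 + 0.1×(255−226) = 226 + 2.9 = 228.9 → 229
  G: 148 + 10.7 = 158.7 → 159
  B: 218 + 3.7 = 221.7 → 222
rgb(229, 159, 222) = #E59FDE.

#E59FDE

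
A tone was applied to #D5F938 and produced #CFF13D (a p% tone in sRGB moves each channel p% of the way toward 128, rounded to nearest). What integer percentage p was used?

7%

#D5F938 is rgb(213, 249, 56); #CFF13D is rgb(207, 241, 61).
On the G channel (widest range): 241 ≈ 249 + (p/100)(128 − 249), so p ≈ 100×(241 − 249)/(128 − 249) = -800/-121 = 6.61.
p = 7 reproduces all three channels after rounding.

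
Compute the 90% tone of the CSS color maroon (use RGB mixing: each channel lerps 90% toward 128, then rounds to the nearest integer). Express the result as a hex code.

#807373

CSS maroon is rgb(128, 0, 0).
A 90% tone moves each channel 90% toward 128:
  R: 128 + 0 = 128 → 128
  G: 0 + 0.9×(128−0) = 0 + 115.2 = 115.2 → 115
  B: 0 + 115.2 = 115.2 → 115
rgb(128, 115, 115) = #807373.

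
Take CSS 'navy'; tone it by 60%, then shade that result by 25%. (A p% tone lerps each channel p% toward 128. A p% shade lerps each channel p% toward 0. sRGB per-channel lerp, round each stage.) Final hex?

CSS navy is rgb(0, 0, 128).
Per channel, c → c + 0.6(128 − c):
  R: 0 + 76.8 = 76.8 → 77
  G: 0 + 76.8 = 76.8 → 77
  B: 128 + 0 = 128 → 128
After the tone: rgb(77, 77, 128) = #4D4D80.
Per channel, c → c + 0.25(0 − c):
  R: 77 − 19.25 = 57.75 → 58
  G: 77 + 0.25×(0−77) = 77 − 19.25 = 57.75 → 58
  B: 128 + 0.25×(0−128) = 128 − 32 = 96 → 96
rgb(58, 58, 96) = #3A3A60.

#3A3A60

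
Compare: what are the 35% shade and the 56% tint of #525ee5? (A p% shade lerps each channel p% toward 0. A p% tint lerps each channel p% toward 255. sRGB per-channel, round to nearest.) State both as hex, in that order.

#353d95, #b3b8f4

#525ee5 is rgb(82, 94, 229).
35% shade:
  R: 82 + 0.35×(0−82) = 82 − 28.7 = 53.3 → 53
  G: 94 − 32.9 = 61.1 → 61
  B: 229 − 80.15 = 148.85 → 149
  → #353d95
56% tint:
  R: 82 + 96.88 = 178.88 → 179
  G: 94 + 0.56×(255−94) = 94 + 90.16 = 184.16 → 184
  B: 229 + 14.56 = 243.56 → 244
  → #b3b8f4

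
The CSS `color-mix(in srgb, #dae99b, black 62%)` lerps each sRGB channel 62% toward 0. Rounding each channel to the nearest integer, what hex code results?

#dae99b is rgb(218, 233, 155).
A 62% shade moves each channel 62% toward 0:
  R: 218 + 0.62×(0−218) = 218 − 135.16 = 82.84 → 83
  G: 233 − 144.46 = 88.54 → 89
  B: 155 + 0.62×(0−155) = 155 − 96.1 = 58.9 → 59
rgb(83, 89, 59) = #53593b.

#53593b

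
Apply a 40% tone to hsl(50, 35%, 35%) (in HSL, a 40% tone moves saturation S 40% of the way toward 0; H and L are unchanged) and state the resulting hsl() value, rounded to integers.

S moves 40% from 35 toward 0: 35 − 14 = 21 → 21.
H and L are unchanged.

hsl(50, 21%, 35%)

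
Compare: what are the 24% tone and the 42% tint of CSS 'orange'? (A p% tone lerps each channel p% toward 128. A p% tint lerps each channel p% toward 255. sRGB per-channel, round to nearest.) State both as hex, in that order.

CSS orange is rgb(255, 165, 0).
24% tone:
  R: 255 − 30.48 = 224.52 → 225
  G: 165 − 8.88 = 156.12 → 156
  B: 0 + 30.72 = 30.72 → 31
  → #E19C1F
42% tint:
  R: 255 + 0.42×(255−255) = 255 + 0 = 255 → 255
  G: 165 + 37.8 = 202.8 → 203
  B: 0 + 0.42×(255−0) = 0 + 107.1 = 107.1 → 107
  → #FFCB6B

#E19C1F, #FFCB6B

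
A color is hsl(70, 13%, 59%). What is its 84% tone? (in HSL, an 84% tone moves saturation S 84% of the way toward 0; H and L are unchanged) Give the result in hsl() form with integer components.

hsl(70, 2%, 59%)

S moves 84% from 13 toward 0: 13 − 10.92 = 2.08 → 2.
H and L are unchanged.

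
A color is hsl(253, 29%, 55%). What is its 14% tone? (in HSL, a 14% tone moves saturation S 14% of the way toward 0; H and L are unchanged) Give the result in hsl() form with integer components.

S moves 14% from 29 toward 0: 29 − 4.06 = 24.94 → 25.
H and L are unchanged.

hsl(253, 25%, 55%)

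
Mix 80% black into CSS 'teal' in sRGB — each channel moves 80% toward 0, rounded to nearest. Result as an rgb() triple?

rgb(0, 26, 26)

CSS teal is rgb(0, 128, 128).
Lerp each channel 80% toward 0:
  R: 0 + 0 = 0 → 0
  G: 128 + 0.8×(0−128) = 128 − 102.4 = 25.6 → 26
  B: 128 − 102.4 = 25.6 → 26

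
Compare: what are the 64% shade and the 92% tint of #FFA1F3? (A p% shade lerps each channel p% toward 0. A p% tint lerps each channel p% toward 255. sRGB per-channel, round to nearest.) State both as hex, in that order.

#5C3A57, #FFF7FE

#FFA1F3 is rgb(255, 161, 243).
64% shade:
  R: 255 − 163.2 = 91.8 → 92
  G: 161 + 0.64×(0−161) = 161 − 103.04 = 57.96 → 58
  B: 243 − 155.52 = 87.48 → 87
  → #5C3A57
92% tint:
  R: 255 + 0 = 255 → 255
  G: 161 + 0.92×(255−161) = 161 + 86.48 = 247.48 → 247
  B: 243 + 0.92×(255−243) = 243 + 11.04 = 254.04 → 254
  → #FFF7FE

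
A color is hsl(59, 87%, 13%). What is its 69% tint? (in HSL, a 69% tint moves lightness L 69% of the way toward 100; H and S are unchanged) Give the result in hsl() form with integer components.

hsl(59, 87%, 73%)

L moves 69% from 13 toward 100: 13 + 60.03 = 73.03 → 73.
H and S are unchanged.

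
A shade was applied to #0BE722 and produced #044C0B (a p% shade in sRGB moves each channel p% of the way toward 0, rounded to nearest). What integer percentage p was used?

67%

#0BE722 is rgb(11, 231, 34); #044C0B is rgb(4, 76, 11).
On the G channel (widest range): 76 ≈ 231 + (p/100)(0 − 231), so p ≈ 100×(76 − 231)/(0 − 231) = -15500/-231 = 67.10.
p = 67 reproduces all three channels after rounding.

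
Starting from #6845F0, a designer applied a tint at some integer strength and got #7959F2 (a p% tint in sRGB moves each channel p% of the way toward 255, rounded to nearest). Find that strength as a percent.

11%

#6845F0 is rgb(104, 69, 240); #7959F2 is rgb(121, 89, 242).
On the G channel (widest range): 89 ≈ 69 + (p/100)(255 − 69), so p ≈ 100×(89 − 69)/(255 − 69) = 2000/186 = 10.75.
p = 11 reproduces all three channels after rounding.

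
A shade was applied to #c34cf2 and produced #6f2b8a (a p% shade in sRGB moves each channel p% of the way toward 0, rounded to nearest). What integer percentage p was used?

#c34cf2 is rgb(195, 76, 242); #6f2b8a is rgb(111, 43, 138).
On the B channel (widest range): 138 ≈ 242 + (p/100)(0 − 242), so p ≈ 100×(138 − 242)/(0 − 242) = -10400/-242 = 42.98.
p = 43 reproduces all three channels after rounding.

43%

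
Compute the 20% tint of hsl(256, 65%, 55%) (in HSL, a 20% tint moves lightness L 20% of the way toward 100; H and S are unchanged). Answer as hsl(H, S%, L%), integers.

L moves 20% from 55 toward 100: 55 + 9 = 64 → 64.
H and S are unchanged.

hsl(256, 65%, 64%)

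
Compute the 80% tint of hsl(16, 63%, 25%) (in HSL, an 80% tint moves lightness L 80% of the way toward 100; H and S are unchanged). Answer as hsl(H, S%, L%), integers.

L moves 80% from 25 toward 100: 25 + 60 = 85 → 85.
H and S are unchanged.

hsl(16, 63%, 85%)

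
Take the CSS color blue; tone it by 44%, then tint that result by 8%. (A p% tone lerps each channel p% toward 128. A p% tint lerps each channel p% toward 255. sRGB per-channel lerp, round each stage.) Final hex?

CSS blue is rgb(0, 0, 255).
Lerp each channel 44% toward 128:
  R: 0 + 56.32 = 56.32 → 56
  G: 0 + 56.32 = 56.32 → 56
  B: 255 + 0.44×(128−255) = 255 − 55.88 = 199.12 → 199
After the tone: rgb(56, 56, 199) = #3838C7.
Per channel, c → c + 0.08(255 − c):
  R: 56 + 15.92 = 71.92 → 72
  G: 56 + 0.08×(255−56) = 56 + 15.92 = 71.92 → 72
  B: 199 + 4.48 = 203.48 → 203
rgb(72, 72, 203) = #4848CB.

#4848CB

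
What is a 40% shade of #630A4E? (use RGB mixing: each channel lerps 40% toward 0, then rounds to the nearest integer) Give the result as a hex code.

#630A4E is rgb(99, 10, 78).
Per channel, c → c + 0.4(0 − c):
  R: 99 + 0.4×(0−99) = 99 − 39.6 = 59.4 → 59
  G: 10 + 0.4×(0−10) = 10 − 4 = 6 → 6
  B: 78 − 31.2 = 46.8 → 47
rgb(59, 6, 47) = #3B062F.

#3B062F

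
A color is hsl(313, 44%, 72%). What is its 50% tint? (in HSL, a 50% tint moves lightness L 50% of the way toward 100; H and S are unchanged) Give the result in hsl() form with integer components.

hsl(313, 44%, 86%)

L moves 50% from 72 toward 100: 72 + 14 = 86 → 86.
H and S are unchanged.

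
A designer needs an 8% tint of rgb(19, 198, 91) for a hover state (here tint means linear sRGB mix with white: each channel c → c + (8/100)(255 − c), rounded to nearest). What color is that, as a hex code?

#26cb68

An 8% tint moves each channel 8% toward 255:
  R: 19 + 0.08×(255−19) = 19 + 18.88 = 37.88 → 38
  G: 198 + 0.08×(255−198) = 198 + 4.56 = 202.56 → 203
  B: 91 + 0.08×(255−91) = 91 + 13.12 = 104.12 → 104
rgb(38, 203, 104) = #26cb68.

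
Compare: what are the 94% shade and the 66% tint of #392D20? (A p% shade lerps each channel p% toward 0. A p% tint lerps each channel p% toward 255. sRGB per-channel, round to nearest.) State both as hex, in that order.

#392D20 is rgb(57, 45, 32).
94% shade:
  R: 57 + 0.94×(0−57) = 57 − 53.58 = 3.42 → 3
  G: 45 + 0.94×(0−45) = 45 − 42.3 = 2.7 → 3
  B: 32 + 0.94×(0−32) = 32 − 30.08 = 1.92 → 2
  → #030302
66% tint:
  R: 57 + 0.66×(255−57) = 57 + 130.68 = 187.68 → 188
  G: 45 + 138.6 = 183.6 → 184
  B: 32 + 0.66×(255−32) = 32 + 147.18 = 179.18 → 179
  → #BCB8B3

#030302, #BCB8B3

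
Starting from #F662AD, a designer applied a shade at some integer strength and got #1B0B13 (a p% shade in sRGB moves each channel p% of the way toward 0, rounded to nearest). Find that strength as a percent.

#F662AD is rgb(246, 98, 173); #1B0B13 is rgb(27, 11, 19).
On the R channel (widest range): 27 ≈ 246 + (p/100)(0 − 246), so p ≈ 100×(27 − 246)/(0 − 246) = -21900/-246 = 89.02.
p = 89 reproduces all three channels after rounding.

89%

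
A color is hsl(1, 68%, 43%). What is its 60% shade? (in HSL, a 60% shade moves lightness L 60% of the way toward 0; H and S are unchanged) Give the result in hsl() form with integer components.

L moves 60% from 43 toward 0: 43 − 25.8 = 17.2 → 17.
H and S are unchanged.

hsl(1, 68%, 17%)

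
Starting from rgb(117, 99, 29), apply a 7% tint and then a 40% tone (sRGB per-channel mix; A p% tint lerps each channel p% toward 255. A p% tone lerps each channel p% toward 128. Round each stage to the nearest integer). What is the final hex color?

A 7% tint moves each channel 7% toward 255:
  R: 117 + 0.07×(255−117) = 117 + 9.66 = 126.66 → 127
  G: 99 + 0.07×(255−99) = 99 + 10.92 = 109.92 → 110
  B: 29 + 0.07×(255−29) = 29 + 15.82 = 44.82 → 45
After the tint: rgb(127, 110, 45) = #7F6E2D.
Per channel, c → c + 0.4(128 − c):
  R: 127 + 0.4 = 127.4 → 127
  G: 110 + 7.2 = 117.2 → 117
  B: 45 + 0.4×(128−45) = 45 + 33.2 = 78.2 → 78
rgb(127, 117, 78) = #7F754E.

#7F754E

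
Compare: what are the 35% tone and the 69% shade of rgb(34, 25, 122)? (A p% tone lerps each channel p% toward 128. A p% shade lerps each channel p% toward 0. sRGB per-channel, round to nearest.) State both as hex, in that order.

#433D7C, #0B0826

35% tone:
  R: 34 + 0.35×(128−34) = 34 + 32.9 = 66.9 → 67
  G: 25 + 0.35×(128−25) = 25 + 36.05 = 61.05 → 61
  B: 122 + 0.35×(128−122) = 122 + 2.1 = 124.1 → 124
  → #433D7C
69% shade:
  R: 34 + 0.69×(0−34) = 34 − 23.46 = 10.54 → 11
  G: 25 + 0.69×(0−25) = 25 − 17.25 = 7.75 → 8
  B: 122 + 0.69×(0−122) = 122 − 84.18 = 37.82 → 38
  → #0B0826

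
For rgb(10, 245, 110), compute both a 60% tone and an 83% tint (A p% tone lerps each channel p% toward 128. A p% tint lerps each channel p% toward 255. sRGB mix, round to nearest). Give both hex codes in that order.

#51AF79, #D5FDE6

60% tone:
  R: 10 + 0.6×(128−10) = 10 + 70.8 = 80.8 → 81
  G: 245 − 70.2 = 174.8 → 175
  B: 110 + 0.6×(128−110) = 110 + 10.8 = 120.8 → 121
  → #51AF79
83% tint:
  R: 10 + 203.35 = 213.35 → 213
  G: 245 + 8.3 = 253.3 → 253
  B: 110 + 120.35 = 230.35 → 230
  → #D5FDE6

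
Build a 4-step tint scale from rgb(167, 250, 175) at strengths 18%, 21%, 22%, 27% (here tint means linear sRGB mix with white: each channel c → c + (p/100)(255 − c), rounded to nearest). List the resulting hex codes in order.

18%: (167 + 15.84 = 182.84→183, 250 + 0.9 = 250.9→251, 175 + 14.4 = 189.4→189) → #b7fbbd
21%: (167 + 18.48 = 185.48→185, 250 + 1.05 = 251.05→251, 175 + 16.8 = 191.8→192) → #b9fbc0
22%: (167 + 19.36 = 186.36→186, 250 + 1.1 = 251.1→251, 175 + 17.6 = 192.6→193) → #bafbc1
27%: (167 + 23.76 = 190.76→191, 250 + 1.35 = 251.35→251, 175 + 21.6 = 196.6→197) → #bffbc5

#b7fbbd, #b9fbc0, #bafbc1, #bffbc5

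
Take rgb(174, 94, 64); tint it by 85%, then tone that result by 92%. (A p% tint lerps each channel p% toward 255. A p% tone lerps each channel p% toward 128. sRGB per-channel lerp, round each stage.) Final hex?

#898888

Lerp each channel 85% toward 255:
  R: 174 + 68.85 = 242.85 → 243
  G: 94 + 0.85×(255−94) = 94 + 136.85 = 230.85 → 231
  B: 64 + 162.35 = 226.35 → 226
After the tint: rgb(243, 231, 226) = #F3E7E2.
Lerp each channel 92% toward 128:
  R: 243 + 0.92×(128−243) = 243 − 105.8 = 137.2 → 137
  G: 231 + 0.92×(128−231) = 231 − 94.76 = 136.24 → 136
  B: 226 − 90.16 = 135.84 → 136
rgb(137, 136, 136) = #898888.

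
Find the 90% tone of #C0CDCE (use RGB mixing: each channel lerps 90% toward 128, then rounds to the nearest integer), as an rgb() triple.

rgb(134, 136, 136)

#C0CDCE is rgb(192, 205, 206).
A 90% tone moves each channel 90% toward 128:
  R: 192 + 0.9×(128−192) = 192 − 57.6 = 134.4 → 134
  G: 205 − 69.3 = 135.7 → 136
  B: 206 − 70.2 = 135.8 → 136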